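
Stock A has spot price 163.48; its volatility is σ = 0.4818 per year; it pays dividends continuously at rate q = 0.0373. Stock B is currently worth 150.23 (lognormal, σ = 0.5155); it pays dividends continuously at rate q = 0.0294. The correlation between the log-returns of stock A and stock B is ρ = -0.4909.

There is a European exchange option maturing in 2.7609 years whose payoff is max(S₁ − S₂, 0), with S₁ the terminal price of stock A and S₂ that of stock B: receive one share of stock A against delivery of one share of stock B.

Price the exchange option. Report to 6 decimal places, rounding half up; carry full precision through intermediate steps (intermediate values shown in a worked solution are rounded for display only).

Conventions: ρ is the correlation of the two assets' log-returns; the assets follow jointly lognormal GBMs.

σ_eff = √(σ₁² + σ₂² − 2ρσ₁σ₂) = √(0.4818² + 0.5155² − 2·-0.4909·0.4818·0.5155) = 0.861231
d₁ = (ln(S₁/S₂) + (q₂ − q₁ + σ_eff²/2)T) / (σ_eff√T) = (ln(163.48/150.23) + (0.0294 − 0.0373 + 0.370860)·2.7609) / 1.431018 = 0.759332
d₂ = d₁ − σ_eff√T = 0.759332 − 1.431018 = -0.671686
N(d₁) = 0.776173,  N(d₂) = 0.250892
V = S₁·e^{−q₁T}·N(d₁) − S₂·e^{−q₂T}·N(d₂) = 114.471902 − 34.752938 = 79.718965
Key observation: the rate r is irrelevant here: denominating values in stock B turns the exchange into a ratio option on S₁/S₂, and discounting at r drops out.

exchange price = 79.718965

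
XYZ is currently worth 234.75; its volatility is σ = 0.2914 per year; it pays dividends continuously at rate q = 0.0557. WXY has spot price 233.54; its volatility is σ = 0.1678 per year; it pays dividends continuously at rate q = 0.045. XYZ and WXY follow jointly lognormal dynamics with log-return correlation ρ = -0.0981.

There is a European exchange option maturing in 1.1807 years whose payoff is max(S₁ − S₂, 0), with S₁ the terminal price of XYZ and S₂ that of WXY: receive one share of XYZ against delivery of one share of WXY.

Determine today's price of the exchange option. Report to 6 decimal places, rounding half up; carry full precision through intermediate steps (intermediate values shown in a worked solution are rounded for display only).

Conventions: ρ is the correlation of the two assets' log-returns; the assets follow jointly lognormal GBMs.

σ_eff = √(σ₁² + σ₂² − 2ρσ₁σ₂) = √(0.2914² + 0.1678² − 2·-0.0981·0.2914·0.1678) = 0.350235
d₁ = (ln(S₁/S₂) + (q₂ − q₁ + σ_eff²/2)T) / (σ_eff√T) = (ln(234.75/233.54) + (0.045 − 0.0557 + 0.061332)·1.1807) / 0.380565 = 0.170665
d₂ = d₁ − σ_eff√T = 0.170665 − 0.380565 = -0.209900
N(d₁) = 0.567756,  N(d₂) = 0.416873
V = S₁·e^{−q₁T}·N(d₁) − S₂·e^{−q₂T}·N(d₂) = 124.797617 − 92.318799 = 32.478817
Key observation: no risk-free rate is needed — with the second asset as numeraire the exchange option is a call on the ratio S₁/S₂, and r cancels out of the value.

exchange price = 32.478817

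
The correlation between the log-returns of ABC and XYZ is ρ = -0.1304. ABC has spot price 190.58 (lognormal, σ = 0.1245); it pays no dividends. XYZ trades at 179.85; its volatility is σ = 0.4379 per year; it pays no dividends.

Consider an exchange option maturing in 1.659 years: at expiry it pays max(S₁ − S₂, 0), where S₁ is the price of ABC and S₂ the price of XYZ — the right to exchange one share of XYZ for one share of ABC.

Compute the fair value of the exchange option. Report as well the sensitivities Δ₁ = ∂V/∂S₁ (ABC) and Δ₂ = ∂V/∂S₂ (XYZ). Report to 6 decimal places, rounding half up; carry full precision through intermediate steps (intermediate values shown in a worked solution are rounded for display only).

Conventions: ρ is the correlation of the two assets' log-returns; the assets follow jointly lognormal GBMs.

exchange price = 49.672969
Δ1 = 0.654935
Δ2 = -0.417818

σ_eff = √(σ₁² + σ₂² − 2ρσ₁σ₂) = √(0.1245² + 0.4379² − 2·-0.1304·0.1245·0.4379) = 0.470611
d₁ = (ln(S₁/S₂) + (q₂ − q₁ + σ_eff²/2)T) / (σ_eff√T) = (ln(190.58/179.85) + (0.0 − 0.0 + 0.110738)·1.659) / 0.606158 = 0.398679
d₂ = d₁ − σ_eff√T = 0.398679 − 0.606158 = -0.207479
N(d₁) = 0.654935,  N(d₂) = 0.417818
V = S₁·e^{−q₁T}·N(d₁) − S₂·e^{−q₂T}·N(d₂) = 124.817551 − 75.144582 = 49.672969
Key observation: the rate r is irrelevant here: denominating values in XYZ turns the exchange into a ratio option on S₁/S₂, and discounting at r drops out.
Δ₁ = e^{−q₁T}·N(d₁) = 0.654935;  Δ₂ = −e^{−q₂T}·N(d₂) = -0.417818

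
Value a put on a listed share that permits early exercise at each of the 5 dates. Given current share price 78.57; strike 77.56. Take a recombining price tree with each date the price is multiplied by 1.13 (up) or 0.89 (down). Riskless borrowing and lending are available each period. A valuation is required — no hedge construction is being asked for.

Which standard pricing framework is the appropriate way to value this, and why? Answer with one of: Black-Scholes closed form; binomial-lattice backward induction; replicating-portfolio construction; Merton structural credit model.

Key observation: the exercise right at every one of the 5 steps is what matters: each node needs max(77.56 − S, continuation), which only the stepwise tree valuation starting from spot 78.57 delivers.

framework: binomial-lattice backward induction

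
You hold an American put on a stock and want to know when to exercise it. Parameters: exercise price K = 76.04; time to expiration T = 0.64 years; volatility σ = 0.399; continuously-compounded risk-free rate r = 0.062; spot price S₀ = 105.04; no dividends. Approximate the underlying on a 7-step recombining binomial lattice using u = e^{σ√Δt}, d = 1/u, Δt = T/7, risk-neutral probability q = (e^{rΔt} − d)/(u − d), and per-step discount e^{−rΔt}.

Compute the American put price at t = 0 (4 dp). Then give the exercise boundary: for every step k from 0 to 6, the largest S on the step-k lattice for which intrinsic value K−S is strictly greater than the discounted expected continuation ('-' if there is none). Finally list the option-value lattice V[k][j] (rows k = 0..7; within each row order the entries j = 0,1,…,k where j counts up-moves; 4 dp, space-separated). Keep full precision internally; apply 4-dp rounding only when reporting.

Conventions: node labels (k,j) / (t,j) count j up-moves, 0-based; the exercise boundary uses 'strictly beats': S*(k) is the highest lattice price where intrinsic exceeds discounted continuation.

price = 1.8343
boundary = - - - - - 57.4612 64.8292
tree:
1.8343
3.0625 0.5943
5.0195 1.0882 0.0940
8.0373 1.9785 0.1866 0.0000
12.4812 3.5666 0.3705 0.0000 0.0000
18.5788 6.3638 0.7354 0.0000 0.0000 0.0000
25.1094 11.2108 1.4599 0.0000 0.0000 0.0000 0.0000
30.8978 18.5788 2.8980 0.0000 0.0000 0.0000 0.0000 0.0000

params: Δt=0.09143 u=1.12823 d=0.88635 q=0.49338 e^(-rΔt)=0.99435
t_7 payoffs: 30.8978 18.5788 2.8980 0.0000 0.0000 0.0000 0.0000 0.0000
t_6: node(6,0) S=50.9306 payoff=25.1094 vs cont=24.6796 → 25.1094 [stop]  node(6,1) S=64.8292 payoff=11.2108 vs cont=10.7810 → 11.2108 [stop]  node(6,2) S=82.5207 payoff=0.0000 vs cont=1.4599 → 1.4599 [wait]  node(6,3) S=105.0400 payoff=0.0000 vs cont=0.0000 → 0.0000 [wait]  node(6,4) S=133.7047 payoff=0.0000 vs cont=0.0000 → 0.0000 [wait]  node(6,5) S=170.1918 payoff=0.0000 vs cont=0.0000 → 0.0000 [wait]  node(6,6) S=216.6361 payoff=0.0000 vs cont=0.0000 → 0.0000 [wait]  ⇒ S*(6)=64.8292
t_5: node(5,0) S=57.4612 payoff=18.5788 vs cont=18.1490 → 18.5788 [stop]  node(5,1) S=73.1420 payoff=2.8980 vs cont=6.3638 → 6.3638 [wait]  node(5,2) S=93.1019 payoff=0.0000 vs cont=0.7354 → 0.7354 [wait]  node(5,3) S=118.5088 payoff=0.0000 vs cont=0.0000 → 0.0000 [wait]  node(5,4) S=150.8491 payoff=0.0000 vs cont=0.0000 → 0.0000 [wait]  node(5,5) S=192.0148 payoff=0.0000 vs cont=0.0000 → 0.0000 [wait]  ⇒ S*(5)=57.4612
t_4: node(4,0) S=64.8292 payoff=11.2108 vs cont=12.4812 → 12.4812 [wait]  node(4,1) S=82.5207 payoff=0.0000 vs cont=3.5666 → 3.5666 [wait]  node(4,2) S=105.0400 payoff=0.0000 vs cont=0.3705 → 0.3705 [wait]  node(4,3) S=133.7047 payoff=0.0000 vs cont=0.0000 → 0.0000 [wait]  node(4,4) S=170.1918 payoff=0.0000 vs cont=0.0000 → 0.0000 [wait]  ⇒ S*(4)=-
t_3: node(3,0) S=73.1420 payoff=2.8980 vs cont=8.0373 → 8.0373 [wait]  node(3,1) S=93.1019 payoff=0.0000 vs cont=1.9785 → 1.9785 [wait]  node(3,2) S=118.5088 payoff=0.0000 vs cont=0.1866 → 0.1866 [wait]  node(3,3) S=150.8491 payoff=0.0000 vs cont=0.0000 → 0.0000 [wait]  ⇒ S*(3)=-
t_2: node(2,0) S=82.5207 payoff=0.0000 vs cont=5.0195 → 5.0195 [wait]  node(2,1) S=105.0400 payoff=0.0000 vs cont=1.0882 → 1.0882 [wait]  node(2,2) S=133.7047 payoff=0.0000 vs cont=0.0940 → 0.0940 [wait]  ⇒ S*(2)=-
t_1: node(1,0) S=93.1019 payoff=0.0000 vs cont=3.0625 → 3.0625 [wait]  node(1,1) S=118.5088 payoff=0.0000 vs cont=0.5943 → 0.5943 [wait]  ⇒ S*(1)=-
t_0: node(0,0) S=105.0400 payoff=0.0000 vs cont=1.8343 → 1.8343 [wait]  ⇒ S*(0)=-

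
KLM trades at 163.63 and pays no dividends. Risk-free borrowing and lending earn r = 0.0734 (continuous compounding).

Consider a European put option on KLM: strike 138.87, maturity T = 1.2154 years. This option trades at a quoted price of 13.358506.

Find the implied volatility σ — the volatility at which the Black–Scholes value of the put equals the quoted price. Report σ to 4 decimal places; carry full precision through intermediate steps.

At σ = 0.4437 the Black–Scholes value reproduces the quote:
σ√T = 0.4437·√1.2154 = 0.489158
d₁ = (ln(S/K) + (r+σ²/2)T) / (σ√T) = (ln(163.63/138.87) + (0.0734+0.4437²/2)·1.2154) / 0.489158 = (0.164070 + 0.208848) / 0.489158 = 0.762367
d₂ = d₁ − σ√T = 0.762367 − 0.489158 = 0.273209
e^{−rT} = 0.914653
N(−d₁) = 0.222921,  N(−d₂) = 0.392346
V = K·e^{−rT}·N(−d₂) − S·N(−d₁) = 49.835008 − 36.476502 = 13.358506 (the quoted price), and the Black–Scholes price is strictly increasing in σ, so σ is unique

sigma = 0.4437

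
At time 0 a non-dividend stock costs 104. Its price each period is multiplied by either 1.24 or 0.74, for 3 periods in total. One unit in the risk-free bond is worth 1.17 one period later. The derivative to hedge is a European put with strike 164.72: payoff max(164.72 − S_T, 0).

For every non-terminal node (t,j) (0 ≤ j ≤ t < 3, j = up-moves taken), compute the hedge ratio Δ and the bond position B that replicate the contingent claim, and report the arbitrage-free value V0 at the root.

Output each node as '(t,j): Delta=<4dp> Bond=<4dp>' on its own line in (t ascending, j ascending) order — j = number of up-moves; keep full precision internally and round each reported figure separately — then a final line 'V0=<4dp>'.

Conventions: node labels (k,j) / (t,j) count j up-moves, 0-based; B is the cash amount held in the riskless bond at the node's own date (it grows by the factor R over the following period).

(0,0): Delta=-0.6512 Bond=79.9040
(1,0): Delta=-1.0000 Bond=120.3302
(1,1): Delta=-0.6173 Bond=89.1179
(2,0): Delta=-1.0000 Bond=140.7863
(2,1): Delta=-1.0000 Bond=140.7863
(2,2): Delta=-0.5802 Bond=98.3231
V0=12.1777

No-arbitrage ⇒ martingale measure with p* = (R−d)/(u−d) = 0.8600.
Payoffs at expiry: V(3,0)=122.5767, V(3,1)=94.1015, V(3,2)=46.3863, V(3,3)=0.0000
Node (2,0) S=56.9504: V=(p*·94.1015+(1−p*)·122.5767)/1.17=83.8359; Δ=(94.1015−122.5767)/(70.6185−42.1433)=-1.0000; B=V−Δ·S=140.7863
Node (2,1) S=95.4304: V=(p*·46.3863+(1−p*)·94.1015)/1.17=45.3559; Δ=(46.3863−94.1015)/(118.3337−70.6185)=-1.0000; B=V−Δ·S=140.7863
Node (2,2) S=159.9104: V=(p*·0.0000+(1−p*)·46.3863)/1.17=5.5505; Δ=(0.0000−46.3863)/(198.2889−118.3337)=-0.5802; B=V−Δ·S=98.3231
Node (1,0) S=76.9600: V=(p*·45.3559+(1−p*)·83.8359)/1.17=43.3702; Δ=(45.3559−83.8359)/(95.4304−56.9504)=-1.0000; B=V−Δ·S=120.3302
Node (1,1) S=128.9600: V=(p*·5.5505+(1−p*)·45.3559)/1.17=9.5071; Δ=(5.5505−45.3559)/(159.9104−95.4304)=-0.6173; B=V−Δ·S=89.1179
Node (0,0) S=104.0000: V=(p*·9.5071+(1−p*)·43.3702)/1.17=12.1777; Δ=(9.5071−43.3702)/(128.9600−76.9600)=-0.6512; B=V−Δ·S=79.9040
As a check, the time-0 holding Δ(0,0)·S0 + B(0,0) comes to 12.1777 — exactly V0.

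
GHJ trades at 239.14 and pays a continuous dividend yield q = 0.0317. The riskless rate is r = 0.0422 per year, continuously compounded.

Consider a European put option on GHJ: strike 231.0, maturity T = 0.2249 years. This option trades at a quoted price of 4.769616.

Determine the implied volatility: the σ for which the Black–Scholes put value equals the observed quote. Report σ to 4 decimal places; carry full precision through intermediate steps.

At σ = 0.1902 the Black–Scholes value reproduces the quote:
σ√T = 0.1902·√0.2249 = 0.090200
d₁ = (ln(S/K) + (r−q+σ²/2)T) / (σ√T) = (ln(239.14/231.0) + (0.0422−0.0317+0.1902²/2)·0.2249) / 0.090200 = (0.034631 + 0.006429) / 0.090200 = 0.455222
d₂ = d₁ − σ√T = 0.455222 − 0.090200 = 0.365022
e^{−rT} = 0.990554
e^{−qT} = 0.992896
N(−d₁) = 0.324475,  N(−d₂) = 0.357547
V = K·e^{−rT}·N(−d₂) − S·e^{−qT}·N(−d₁) = 81.813291 − 77.043675 = 4.769616 (the quoted price), and the Black–Scholes price is strictly increasing in σ, so σ is unique

sigma = 0.1902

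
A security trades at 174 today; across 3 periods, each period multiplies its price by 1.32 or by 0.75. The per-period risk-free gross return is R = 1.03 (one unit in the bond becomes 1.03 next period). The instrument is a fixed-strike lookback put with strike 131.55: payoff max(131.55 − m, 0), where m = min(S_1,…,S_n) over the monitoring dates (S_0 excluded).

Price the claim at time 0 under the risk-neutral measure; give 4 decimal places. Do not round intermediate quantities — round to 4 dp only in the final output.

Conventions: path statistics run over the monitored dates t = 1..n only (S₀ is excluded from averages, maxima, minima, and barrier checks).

Risk-neutral up-probability p* = (R−d)/(u−d) = (1.03−0.75)/(1.32−0.75) = 0.4912; the claim prices as the p*-weighted sum of path payoffs discounted by R^3.
Enumerate all 2^3 = 8 price paths (U = up ×1.32, D = down ×0.75); each path with k up-moves has probability p*^k·(1−p*)^(3−k).
DDD: m=73.4062, payoff=58.1437, prob=0.131695
UDD: m=129.1950, payoff=2.3550, prob=0.127154
DUD: m=129.1950, payoff=2.3550, prob=0.127154
UUD: m=227.3832, payoff=0.0000, prob=0.122769
DDU: m=97.8750, payoff=33.6750, prob=0.127154
UDU: m=172.2600, payoff=0.0000, prob=0.122769
DUU: m=130.5000, payoff=1.0500, prob=0.122769
UUU: m=229.6800, payoff=0.0000, prob=0.118536
Price = Σ prob·payoff / R^3 = 12.666951 / 1.092727 = 11.5921

price = 11.5921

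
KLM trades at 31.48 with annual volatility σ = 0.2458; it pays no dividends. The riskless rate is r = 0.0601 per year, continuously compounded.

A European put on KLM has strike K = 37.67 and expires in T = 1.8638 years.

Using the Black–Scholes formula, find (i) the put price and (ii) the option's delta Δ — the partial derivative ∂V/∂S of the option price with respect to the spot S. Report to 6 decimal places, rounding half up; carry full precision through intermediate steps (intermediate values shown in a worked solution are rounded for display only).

σ√T = 0.2458·√1.8638 = 0.335569
d₁ = (ln(S/K) + (r+σ²/2)T) / (σ√T) = (ln(31.48/37.67) + (0.0601+0.2458²/2)·1.8638) / 0.335569 = (-0.179512 + 0.168318) / 0.335569 = -0.033358
d₂ = d₁ − σ√T = -0.033358 − 0.335569 = -0.368927
e^{−rT} = 0.894031
N(−d₁) = 0.513306,  N(−d₂) = 0.643909
Put price V = K·e^{−rT}·N(−d₂) − S·N(−d₁) = 21.685671 − 16.158860 = 5.526811
Δ = −N(−d₁) = -0.513306

price = 5.526811
Δ = -0.513306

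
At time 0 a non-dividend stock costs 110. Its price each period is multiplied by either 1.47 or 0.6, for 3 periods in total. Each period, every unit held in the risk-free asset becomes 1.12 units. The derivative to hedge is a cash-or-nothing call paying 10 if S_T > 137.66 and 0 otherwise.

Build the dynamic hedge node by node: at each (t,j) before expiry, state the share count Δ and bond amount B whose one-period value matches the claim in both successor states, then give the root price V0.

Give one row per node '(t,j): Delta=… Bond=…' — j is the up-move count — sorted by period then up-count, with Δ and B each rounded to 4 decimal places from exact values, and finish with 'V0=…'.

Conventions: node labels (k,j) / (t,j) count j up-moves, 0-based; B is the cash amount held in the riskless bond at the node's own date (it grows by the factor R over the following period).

(0,0): Delta=0.0401 Bond=0.1821
(1,0): Delta=0.0929 Bond=-3.2861
(1,1): Delta=0.0255 Bond=2.5530
(2,0): Delta=0.0000 Bond=0.0000
(2,1): Delta=0.1185 Bond=-6.1576
(2,2): Delta=0.0000 Bond=8.9286
V0=4.5888

Arbitrage-free pricing uses the up-move probability p* = (R−d)/(u−d) = 0.5977, discounting each step at R = 1.12.
Expiry values: V(3,0)=0.0000, V(3,1)=0.0000, V(3,2)=10.0000, V(3,3)=10.0000
Node (2,0) S=39.6000: V=(p*·0.0000+(1−p*)·0.0000)/1.12=0.0000; Δ=(0.0000−0.0000)/(58.2120−23.7600)=0.0000; B=V−Δ·S=0.0000
Node (2,1) S=97.0200: V=(p*·10.0000+(1−p*)·0.0000)/1.12=5.3366; Δ=(10.0000−0.0000)/(142.6194−58.2120)=0.1185; B=V−Δ·S=-6.1576
Node (2,2) S=237.6990: V=(p*·10.0000+(1−p*)·10.0000)/1.12=8.9286; Δ=(10.0000−10.0000)/(349.4175−142.6194)=0.0000; B=V−Δ·S=8.9286
Node (1,0) S=66.0000: V=(p*·5.3366+(1−p*)·0.0000)/1.12=2.8479; Δ=(5.3366−0.0000)/(97.0200−39.6000)=0.0929; B=V−Δ·S=-3.2861
Node (1,1) S=161.7000: V=(p*·8.9286+(1−p*)·5.3366)/1.12=6.6817; Δ=(8.9286−5.3366)/(237.6990−97.0200)=0.0255; B=V−Δ·S=2.5530
Node (0,0) S=110.0000: V=(p*·6.6817+(1−p*)·2.8479)/1.12=4.5888; Δ=(6.6817−2.8479)/(161.7000−66.0000)=0.0401; B=V−Δ·S=0.1821
Verification: the root portfolio costs Δ(0,0)·S0 + B(0,0) = 4.5888, matching V0.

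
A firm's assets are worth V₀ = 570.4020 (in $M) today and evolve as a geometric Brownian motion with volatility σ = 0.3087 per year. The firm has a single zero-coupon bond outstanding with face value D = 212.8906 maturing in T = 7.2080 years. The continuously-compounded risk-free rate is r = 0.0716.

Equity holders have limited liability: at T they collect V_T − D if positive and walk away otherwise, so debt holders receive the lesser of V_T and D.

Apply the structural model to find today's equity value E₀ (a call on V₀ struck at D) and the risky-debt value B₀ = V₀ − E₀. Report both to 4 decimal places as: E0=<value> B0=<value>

Work the structural quantities from V₀ = 570.4020 against face 212.8906:
d₁ = [ln(V₀/D) + (r + σ²/2)T] / (σ√T)
   = [ln(570.4020/212.8906) + (0.0716 + 0.5·0.3087²)·7.2080] / (0.3087·√7.2080)
   = [0.985563 + 0.859538] / 0.828789 = 2.226262
d₂ = d₁ − σ√T = 2.226262 − 0.828789 = 1.397473
N(d₁) = 0.987002,  N(d₂) = 0.918864,  e^(−rT) = 0.596848
E₀ = V₀·N(d₁) − D·e^(−rT)·N(d₂)
   = 570.4020·0.987002 − 212.8906·0.596848·0.918864 = 446.233776
B₀ = V₀ − E₀ = 570.4020 − 446.233776 = 124.168224

E0=446.2338 B0=124.1682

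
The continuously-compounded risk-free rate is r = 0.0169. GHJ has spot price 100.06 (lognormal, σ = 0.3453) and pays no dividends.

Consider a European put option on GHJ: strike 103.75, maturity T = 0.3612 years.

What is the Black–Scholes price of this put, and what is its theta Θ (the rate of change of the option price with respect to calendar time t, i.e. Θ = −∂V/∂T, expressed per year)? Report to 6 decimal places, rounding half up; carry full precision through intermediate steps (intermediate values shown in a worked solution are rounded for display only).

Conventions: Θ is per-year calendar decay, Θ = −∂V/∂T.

price = 10.012756
Θ = -10.414972

σ√T = 0.3453·√0.3612 = 0.207525
d₁ = (ln(S/K) + (r+σ²/2)T) / (σ√T) = (ln(100.06/103.75) + (0.0169+0.3453²/2)·0.3612) / 0.207525 = (-0.036214 + 0.027638) / 0.207525 = -0.041328
d₂ = d₁ − σ√T = -0.041328 − 0.207525 = -0.248853
e^{−rT} = 0.993914
N(−d₁) = 0.516483,  N(−d₂) = 0.598263
Put price V = K·e^{−rT}·N(−d₂) − S·N(−d₁) = 61.692017 − 51.679261 = 10.012756
φ(d₁) = (1/√(2π))·e^{−d₁²/2} = 0.398602
Θ = −S·φ(d₁)·σ/(2√T) + r·K·e^{−rT}·N(−d₂) = −11.457567 + 1.042595 = -10.414972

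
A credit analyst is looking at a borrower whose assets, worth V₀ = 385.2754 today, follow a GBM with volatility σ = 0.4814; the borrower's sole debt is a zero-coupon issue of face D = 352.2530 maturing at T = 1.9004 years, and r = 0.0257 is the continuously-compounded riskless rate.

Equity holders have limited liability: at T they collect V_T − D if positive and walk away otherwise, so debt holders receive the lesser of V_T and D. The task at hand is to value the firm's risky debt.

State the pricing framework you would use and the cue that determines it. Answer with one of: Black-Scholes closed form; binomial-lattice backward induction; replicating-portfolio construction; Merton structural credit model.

framework: Merton structural credit model

Key observation: the data describe a firm's assets (V₀ = 385.2754, GBM) and a single zero-coupon debt of face 352.2530, so credit quantities follow from equity-as-call in the structural model.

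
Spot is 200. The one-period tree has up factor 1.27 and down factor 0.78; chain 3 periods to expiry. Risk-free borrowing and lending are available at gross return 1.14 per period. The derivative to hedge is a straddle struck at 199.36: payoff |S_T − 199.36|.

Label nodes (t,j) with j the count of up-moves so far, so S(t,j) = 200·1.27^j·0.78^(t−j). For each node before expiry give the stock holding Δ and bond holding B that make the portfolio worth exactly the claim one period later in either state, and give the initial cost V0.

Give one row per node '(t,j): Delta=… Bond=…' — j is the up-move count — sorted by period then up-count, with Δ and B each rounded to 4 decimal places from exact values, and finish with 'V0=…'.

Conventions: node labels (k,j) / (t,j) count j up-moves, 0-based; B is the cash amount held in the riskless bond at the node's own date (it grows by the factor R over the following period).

Since d<R<u, set p* = (R−d)/(u−d) = 0.7347; price each node as the discounted p*-expectation of its children.
Payoffs at expiry: V(3,0)=104.4496, V(3,1)=44.8264, V(3,2)=52.2524, V(3,3)=210.3166
  t=2,j=0: stock 121.6800 → up 154.5336 (V=44.8264), down 94.9104 (V=104.4496). Price 53.1972; hedge Δ=-1.0000, bond B=174.8772.
  t=2,j=1: stock 198.1200 → up 251.6124 (V=52.2524), down 154.5336 (V=44.8264). Price 44.1072; hedge Δ=0.0765, bond B=28.9521.
  t=2,j=2: stock 322.5800 → up 409.6766 (V=210.3166), down 251.6124 (V=52.2524). Price 147.7028; hedge Δ=1.0000, bond B=-174.8772.
  t=1,j=0: stock 156.0000 → up 198.1200 (V=44.1072), down 121.6800 (V=53.1972). Price 40.8060; hedge Δ=-0.1189, bond B=59.3570.
  t=1,j=1: stock 254.0000 → up 322.5800 (V=147.7028), down 198.1200 (V=44.1072). Price 105.4546; hedge Δ=0.8324, bond B=-105.9649.
  t=0,j=0: stock 200.0000 → up 254.0000 (V=105.4546), down 156.0000 (V=40.8060). Price 77.4587; hedge Δ=0.6597, bond B=-54.4772.
Verification: the root portfolio costs Δ(0,0)·S0 + B(0,0) = 77.4587, matching V0.

(0,0): Delta=0.6597 Bond=-54.4772
(1,0): Delta=-0.1189 Bond=59.3570
(1,1): Delta=0.8324 Bond=-105.9649
(2,0): Delta=-1.0000 Bond=174.8772
(2,1): Delta=0.0765 Bond=28.9521
(2,2): Delta=1.0000 Bond=-174.8772
V0=77.4587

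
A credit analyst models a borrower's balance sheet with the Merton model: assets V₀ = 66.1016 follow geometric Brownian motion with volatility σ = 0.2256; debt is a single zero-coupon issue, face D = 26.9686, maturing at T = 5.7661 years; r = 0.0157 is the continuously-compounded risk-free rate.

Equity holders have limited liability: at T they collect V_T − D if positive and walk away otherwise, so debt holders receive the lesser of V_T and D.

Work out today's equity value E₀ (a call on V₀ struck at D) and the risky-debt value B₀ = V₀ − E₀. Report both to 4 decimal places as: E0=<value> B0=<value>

Apply the equity-as-call identities (strike 26.9686, horizon 5.7661 years):
d₁ = [ln(V₀/D) + (r + σ²/2)T] / (σ√T)
   = [ln(66.1016/26.9686) + (0.0157 + 0.5·0.2256²)·5.7661] / (0.2256·√5.7661)
   = [0.896520 + 0.237262] / 0.541727 = 2.092903
d₂ = d₁ − σ√T = 2.092903 − 0.541727 = 1.551177
N(d₁) = 0.981821,  N(d₂) = 0.939570,  e^(−rT) = 0.913449
E₀ = V₀·N(d₁) − D·e^(−rT)·N(d₂)
   = 66.1016·0.981821 − 26.9686·0.913449·0.939570 = 41.754157
B₀ = V₀ − E₀ = 66.1016 − 41.754157 = 24.347443

E0=41.7542 B0=24.3474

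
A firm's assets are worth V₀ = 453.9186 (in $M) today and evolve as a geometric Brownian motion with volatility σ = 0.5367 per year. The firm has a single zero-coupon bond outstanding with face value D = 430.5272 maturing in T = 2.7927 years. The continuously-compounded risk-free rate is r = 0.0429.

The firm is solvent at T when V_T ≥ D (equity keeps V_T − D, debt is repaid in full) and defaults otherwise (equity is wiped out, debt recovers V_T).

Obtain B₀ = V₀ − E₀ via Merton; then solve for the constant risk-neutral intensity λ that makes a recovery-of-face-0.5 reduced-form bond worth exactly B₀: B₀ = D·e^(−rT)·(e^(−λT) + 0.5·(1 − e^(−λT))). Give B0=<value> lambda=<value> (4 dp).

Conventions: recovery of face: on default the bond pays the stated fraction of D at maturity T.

B0=270.7548 lambda=0.3125

Apply the equity-as-call identities (strike 430.5272, horizon 2.7927 years):
d₁ = [ln(V₀/D) + (r + σ²/2)T] / (σ√T)
   = [ln(453.9186/430.5272) + (0.0429 + 0.5·0.5367²)·2.7927] / (0.5367·√2.7927)
   = [0.052907 + 0.522021] / 0.896899 = 0.641018
d₂ = d₁ − σ√T = 0.641018 − 0.896899 = -0.255882
N(d₁) = 0.739244,  N(d₂) = 0.399021,  e^(−rT) = 0.887092
E₀ = V₀·N(d₁) − D·e^(−rT)·N(d₂)
   = 453.9186·0.739244 − 430.5272·0.887092·0.399021 = 183.163794
B₀ = V₀ − E₀ = 453.9186 − 183.163794 = 270.754806
e^(−λT) = (B₀·e^(rT)/D − 0.5)/(1 − 0.5) = (270.7548·1.127279/430.5272 − 0.5)/0.5 = 0.41787195
λ = −ln(0.41787195)/2.7927 = 0.312450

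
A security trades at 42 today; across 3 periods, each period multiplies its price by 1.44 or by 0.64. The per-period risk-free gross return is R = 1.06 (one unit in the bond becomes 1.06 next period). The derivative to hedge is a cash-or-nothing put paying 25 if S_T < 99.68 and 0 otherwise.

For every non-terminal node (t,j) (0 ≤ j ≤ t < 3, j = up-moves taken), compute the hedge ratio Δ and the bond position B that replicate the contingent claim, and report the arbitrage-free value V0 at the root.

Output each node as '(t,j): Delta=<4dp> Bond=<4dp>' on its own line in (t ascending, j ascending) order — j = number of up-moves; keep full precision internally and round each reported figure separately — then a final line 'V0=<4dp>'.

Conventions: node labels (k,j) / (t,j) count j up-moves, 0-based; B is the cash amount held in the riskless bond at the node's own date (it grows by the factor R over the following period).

(0,0): Delta=-0.1825 Bond=25.6189
(1,0): Delta=0.0000 Bond=22.2499
(1,1): Delta=-0.2559 Bond=31.5949
(2,0): Delta=0.0000 Bond=23.5849
(2,1): Delta=0.0000 Bond=23.5849
(2,2): Delta=-0.3588 Bond=42.4528
V0=17.9531

Arbitrage-free pricing uses the up-move probability p* = (R−d)/(u−d) = 0.5250, discounting each step at R = 1.06.
At maturity the claim pays: V(3,0)=25.0000, V(3,1)=25.0000, V(3,2)=25.0000, V(3,3)=0.0000
Node (2,0) S=17.2032: V=(p*·25.0000+(1−p*)·25.0000)/1.06=23.5849; Δ=(25.0000−25.0000)/(24.7726−11.0100)=0.0000; B=V−Δ·S=23.5849
Node (2,1) S=38.7072: V=(p*·25.0000+(1−p*)·25.0000)/1.06=23.5849; Δ=(25.0000−25.0000)/(55.7384−24.7726)=0.0000; B=V−Δ·S=23.5849
Node (2,2) S=87.0912: V=(p*·0.0000+(1−p*)·25.0000)/1.06=11.2028; Δ=(0.0000−25.0000)/(125.4113−55.7384)=-0.3588; B=V−Δ·S=42.4528
Node (1,0) S=26.8800: V=(p*·23.5849+(1−p*)·23.5849)/1.06=22.2499; Δ=(23.5849−23.5849)/(38.7072−17.2032)=0.0000; B=V−Δ·S=22.2499
Node (1,1) S=60.4800: V=(p*·11.2028+(1−p*)·23.5849)/1.06=16.1173; Δ=(11.2028−23.5849)/(87.0912−38.7072)=-0.2559; B=V−Δ·S=31.5949
Node (0,0) S=42.0000: V=(p*·16.1173+(1−p*)·22.2499)/1.06=17.9531; Δ=(16.1173−22.2499)/(60.4800−26.8800)=-0.1825; B=V−Δ·S=25.6189
Sanity check at the root: Δ(0,0)·S0 + B(0,0) reproduces V0 = 17.9531.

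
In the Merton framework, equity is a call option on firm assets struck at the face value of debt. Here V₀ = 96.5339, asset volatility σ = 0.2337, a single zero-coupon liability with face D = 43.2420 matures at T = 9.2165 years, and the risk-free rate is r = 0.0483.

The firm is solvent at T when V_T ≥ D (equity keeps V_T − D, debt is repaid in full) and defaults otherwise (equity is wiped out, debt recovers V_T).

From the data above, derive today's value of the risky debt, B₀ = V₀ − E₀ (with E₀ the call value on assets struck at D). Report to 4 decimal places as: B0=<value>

With assets at 96.5339 and a single debt payment of 43.2420 at 9.2165 years:
d₁ = [ln(V₀/D) + (r + σ²/2)T] / (σ√T)
   = [ln(96.5339/43.2420) + (0.0483 + 0.5·0.2337²)·9.2165] / (0.2337·√9.2165)
   = [0.803082 + 0.696840] / 0.709483 = 2.114107
d₂ = d₁ − σ√T = 2.114107 − 0.709483 = 1.404624
N(d₁) = 0.982747,  N(d₂) = 0.919933,  e^(−rT) = 0.640724
E₀ = V₀·N(d₁) − D·e^(−rT)·N(d₂)
   = 96.5339·0.982747 − 43.2420·0.640724·0.919933 = 69.380556
B₀ = V₀ − E₀ = 96.5339 − 69.380556 = 27.153344

B0=27.1533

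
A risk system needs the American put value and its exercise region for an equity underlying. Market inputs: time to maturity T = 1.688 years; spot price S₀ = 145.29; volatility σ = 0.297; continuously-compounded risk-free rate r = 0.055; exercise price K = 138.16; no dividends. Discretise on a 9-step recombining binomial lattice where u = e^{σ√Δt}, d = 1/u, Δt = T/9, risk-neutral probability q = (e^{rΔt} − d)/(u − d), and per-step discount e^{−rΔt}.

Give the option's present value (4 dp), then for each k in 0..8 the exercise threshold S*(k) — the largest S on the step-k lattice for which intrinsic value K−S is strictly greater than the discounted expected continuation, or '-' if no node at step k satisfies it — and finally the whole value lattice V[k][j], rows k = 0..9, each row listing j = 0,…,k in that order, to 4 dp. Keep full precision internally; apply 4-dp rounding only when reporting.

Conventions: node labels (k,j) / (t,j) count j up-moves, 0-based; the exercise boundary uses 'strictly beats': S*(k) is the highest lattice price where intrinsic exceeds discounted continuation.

Δt=0.18756, u=1.13726, d=0.87930, q=0.50808, disc=e^(-rΔt)=0.98974
k=9 terminal: V=max(K-S,0) → 92.5048 79.1112 61.7883 39.3834 10.4058 0.0000 0.0000 0.0000 0.0000 0.0000
k=8: j=0 S=51.9219 intr=86.2381 cont=84.8202 V=86.2381[EX]; j=1 S=67.1540 intr=71.0060 cont=69.5881 V=71.0060[EX]; j=2 S=86.8547 intr=51.3053 cont=49.8874 V=51.3053[EX]; j=3 S=112.3348 intr=25.8252 cont=24.4073 V=25.8252[EX]; j=4 S=145.2900 intr=0.0000 cont=5.0663 V=5.0663[hold]; j=5 S=187.9131 intr=0.0000 cont=0.0000 V=0.0000[hold]; j=6 S=243.0402 intr=0.0000 cont=0.0000 V=0.0000[hold]; j=7 S=314.3398 intr=0.0000 cont=0.0000 V=0.0000[hold]; j=8 S=406.5563 intr=0.0000 cont=0.0000 V=0.0000[hold]  S*(8)=112.3348
k=7: j=0 S=59.0488 intr=79.1112 cont=77.6933 V=79.1112[EX]; j=1 S=76.3717 intr=61.7883 cont=60.3704 V=61.7883[EX]; j=2 S=98.7766 intr=39.3834 cont=37.9656 V=39.3834[EX]; j=3 S=127.7542 intr=10.4058 cont=15.1211 V=15.1211[hold]; j=4 S=165.2328 intr=0.0000 cont=2.4666 V=2.4666[hold]; j=5 S=213.7064 intr=0.0000 cont=0.0000 V=0.0000[hold]; j=6 S=276.4005 intr=0.0000 cont=0.0000 V=0.0000[hold]; j=7 S=357.4868 intr=0.0000 cont=0.0000 V=0.0000[hold]  S*(7)=98.7766
k=6: j=0 S=67.1540 intr=71.0060 cont=69.5881 V=71.0060[EX]; j=1 S=86.8547 intr=51.3053 cont=49.8874 V=51.3053[EX]; j=2 S=112.3348 intr=25.8252 cont=26.7784 V=26.7784[hold]; j=3 S=145.2900 intr=0.0000 cont=8.6023 V=8.6023[hold]; j=4 S=187.9131 intr=0.0000 cont=1.2009 V=1.2009[hold]; j=5 S=243.0402 intr=0.0000 cont=0.0000 V=0.0000[hold]; j=6 S=314.3398 intr=0.0000 cont=0.0000 V=0.0000[hold]  S*(6)=86.8547
k=5: j=0 S=76.3717 intr=61.7883 cont=60.3704 V=61.7883[EX]; j=1 S=98.7766 intr=39.3834 cont=38.4450 V=39.3834[EX]; j=2 S=127.7542 intr=10.4058 cont=17.3634 V=17.3634[hold]; j=3 S=165.2328 intr=0.0000 cont=4.7921 V=4.7921[hold]; j=4 S=213.7064 intr=0.0000 cont=0.5847 V=0.5847[hold]; j=5 S=276.4005 intr=0.0000 cont=0.0000 V=0.0000[hold]  S*(5)=98.7766
k=4: j=0 S=86.8547 intr=51.3053 cont=49.8874 V=51.3053[EX]; j=1 S=112.3348 intr=25.8252 cont=27.9060 V=27.9060[hold]; j=2 S=145.2900 intr=0.0000 cont=10.8635 V=10.8635[hold]; j=3 S=187.9131 intr=0.0000 cont=2.6271 V=2.6271[hold]; j=4 S=243.0402 intr=0.0000 cont=0.2847 V=0.2847[hold]  S*(4)=86.8547
k=3: j=0 S=98.7766 intr=39.3834 cont=39.0120 V=39.3834[EX]; j=1 S=127.7542 intr=10.4058 cont=19.0495 V=19.0495[hold]; j=2 S=165.2328 intr=0.0000 cont=6.6102 V=6.6102[hold]; j=3 S=213.7064 intr=0.0000 cont=1.4222 V=1.4222[hold]  S*(3)=98.7766
k=2: j=0 S=112.3348 intr=25.8252 cont=28.7539 V=28.7539[hold]; j=1 S=145.2900 intr=0.0000 cont=12.5986 V=12.5986[hold]; j=2 S=187.9131 intr=0.0000 cont=3.9335 V=3.9335[hold]  S*(2)=-
k=1: j=0 S=127.7542 intr=10.4058 cont=20.3348 V=20.3348[hold]; j=1 S=165.2328 intr=0.0000 cont=8.1119 V=8.1119[hold]  S*(1)=-
k=0: j=0 S=145.2900 intr=0.0000 cont=13.9796 V=13.9796[hold]  S*(0)=-

price = 13.9796
boundary = - - - 98.7766 86.8547 98.7766 86.8547 98.7766 112.3348
tree:
13.9796
20.3348 8.1119
28.7539 12.5986 3.9335
39.3834 19.0495 6.6102 1.4222
51.3053 27.9060 10.8635 2.6271 0.2847
61.7883 39.3834 17.3634 4.7921 0.5847 0.0000
71.0060 51.3053 26.7784 8.6023 1.2009 0.0000 0.0000
79.1112 61.7883 39.3834 15.1211 2.4666 0.0000 0.0000 0.0000
86.2381 71.0060 51.3053 25.8252 5.0663 0.0000 0.0000 0.0000 0.0000
92.5048 79.1112 61.7883 39.3834 10.4058 0.0000 0.0000 0.0000 0.0000 0.0000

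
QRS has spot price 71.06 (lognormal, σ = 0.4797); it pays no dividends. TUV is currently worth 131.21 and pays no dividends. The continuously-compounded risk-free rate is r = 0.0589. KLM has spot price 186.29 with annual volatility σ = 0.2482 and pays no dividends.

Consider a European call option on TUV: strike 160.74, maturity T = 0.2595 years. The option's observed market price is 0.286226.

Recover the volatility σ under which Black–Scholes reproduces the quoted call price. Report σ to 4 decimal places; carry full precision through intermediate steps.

sigma = 0.2161

At σ = 0.2161 the Black–Scholes value reproduces the quote:
σ√T = 0.2161·√0.2595 = 0.110084
d₁ = (ln(S/K) + (r+σ²/2)T) / (σ√T) = (ln(131.21/160.74) + (0.0589+0.2161²/2)·0.2595) / 0.110084 = (-0.202989 + 0.021344) / 0.110084 = -1.650064
d₂ = d₁ − σ√T = -1.650064 − 0.110084 = -1.760147
e^{−rT} = 0.984832
N(d₁) = 0.049465,  N(d₂) = 0.039191
V = S·N(d₁) − K·e^{−rT}·N(d₂) = 6.490298 − 6.204072 = 0.286226 (the observed quote) — the price is monotone increasing in volatility, hence this σ is the only solution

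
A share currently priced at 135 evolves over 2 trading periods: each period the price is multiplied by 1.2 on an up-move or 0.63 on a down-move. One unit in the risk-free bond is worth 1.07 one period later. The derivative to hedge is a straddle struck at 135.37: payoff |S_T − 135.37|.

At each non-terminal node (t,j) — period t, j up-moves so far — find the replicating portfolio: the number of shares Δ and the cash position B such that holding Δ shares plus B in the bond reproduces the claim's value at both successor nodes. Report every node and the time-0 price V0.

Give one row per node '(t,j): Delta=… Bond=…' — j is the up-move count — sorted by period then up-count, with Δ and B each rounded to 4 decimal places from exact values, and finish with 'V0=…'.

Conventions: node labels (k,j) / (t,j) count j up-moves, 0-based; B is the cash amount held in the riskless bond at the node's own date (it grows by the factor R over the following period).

Arbitrage-free pricing uses the up-move probability p* = (R−d)/(u−d) = 0.7719, discounting each step at R = 1.07.
At maturity the claim pays: V(2,0)=81.7885, V(2,1)=33.3100, V(2,2)=59.0300
Node (1,0) S=85.0500: V=(p*·33.3100+(1−p*)·81.7885)/1.07=41.4640; Δ=(33.3100−81.7885)/(102.0600−53.5815)=-1.0000; B=V−Δ·S=126.5140
Node (1,1) S=162.0000: V=(p*·59.0300+(1−p*)·33.3100)/1.07=49.6860; Δ=(59.0300−33.3100)/(194.4000−102.0600)=0.2785; B=V−Δ·S=4.5632
Node (0,0) S=135.0000: V=(p*·49.6860+(1−p*)·41.4640)/1.07=44.6830; Δ=(49.6860−41.4640)/(162.0000−85.0500)=0.1068; B=V−Δ·S=30.2585
Sanity check at the root: Δ(0,0)·S0 + B(0,0) reproduces V0 = 44.6830.

(0,0): Delta=0.1068 Bond=30.2585
(1,0): Delta=-1.0000 Bond=126.5140
(1,1): Delta=0.2785 Bond=4.5632
V0=44.6830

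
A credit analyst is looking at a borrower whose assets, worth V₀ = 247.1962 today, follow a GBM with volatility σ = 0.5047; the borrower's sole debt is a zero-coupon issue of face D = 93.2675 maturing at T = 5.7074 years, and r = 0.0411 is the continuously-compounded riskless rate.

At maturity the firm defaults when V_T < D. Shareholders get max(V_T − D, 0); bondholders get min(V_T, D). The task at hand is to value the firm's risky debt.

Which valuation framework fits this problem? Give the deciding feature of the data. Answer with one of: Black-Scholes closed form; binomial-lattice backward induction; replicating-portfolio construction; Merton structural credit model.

framework: Merton structural credit model

Key observation: a levered firm with one bullet debt due at 5.7074 years is the canonical structural-credit setup: equity is a call on the firm's assets struck at the face value.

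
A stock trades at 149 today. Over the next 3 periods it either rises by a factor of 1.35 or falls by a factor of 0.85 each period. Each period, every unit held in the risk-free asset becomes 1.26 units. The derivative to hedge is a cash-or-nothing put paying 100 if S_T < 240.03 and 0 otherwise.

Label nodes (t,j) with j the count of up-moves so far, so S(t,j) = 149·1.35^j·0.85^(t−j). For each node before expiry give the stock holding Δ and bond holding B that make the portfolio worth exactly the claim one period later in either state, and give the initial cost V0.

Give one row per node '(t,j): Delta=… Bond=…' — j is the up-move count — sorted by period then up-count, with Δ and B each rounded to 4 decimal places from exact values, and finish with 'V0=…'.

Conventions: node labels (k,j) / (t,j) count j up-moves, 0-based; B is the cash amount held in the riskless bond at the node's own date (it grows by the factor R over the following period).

No-arbitrage ⇒ martingale measure with p* = (R−d)/(u−d) = 0.8200.
At maturity the claim pays: V(3,0)=100.0000, V(3,1)=100.0000, V(3,2)=100.0000, V(3,3)=0.0000
Node (2,0) S=107.6525: V=(p*·100.0000+(1−p*)·100.0000)/1.26=79.3651; Δ=(100.0000−100.0000)/(145.3309−91.5046)=0.0000; B=V−Δ·S=79.3651
Node (2,1) S=170.9775: V=(p*·100.0000+(1−p*)·100.0000)/1.26=79.3651; Δ=(100.0000−100.0000)/(230.8196−145.3309)=0.0000; B=V−Δ·S=79.3651
Node (2,2) S=271.5525: V=(p*·0.0000+(1−p*)·100.0000)/1.26=14.2857; Δ=(0.0000−100.0000)/(366.5959−230.8196)=-0.7365; B=V−Δ·S=214.2857
Node (1,0) S=126.6500: V=(p*·79.3651+(1−p*)·79.3651)/1.26=62.9882; Δ=(79.3651−79.3651)/(170.9775−107.6525)=0.0000; B=V−Δ·S=62.9882
Node (1,1) S=201.1500: V=(p*·14.2857+(1−p*)·79.3651)/1.26=20.6349; Δ=(14.2857−79.3651)/(271.5525−170.9775)=-0.6471; B=V−Δ·S=150.7937
Node (0,0) S=149.0000: V=(p*·20.6349+(1−p*)·62.9882)/1.26=22.4274; Δ=(20.6349−62.9882)/(201.1500−126.6500)=-0.5685; B=V−Δ·S=107.1339
Sanity check at the root: Δ(0,0)·S0 + B(0,0) reproduces V0 = 22.4274.

(0,0): Delta=-0.5685 Bond=107.1339
(1,0): Delta=0.0000 Bond=62.9882
(1,1): Delta=-0.6471 Bond=150.7937
(2,0): Delta=0.0000 Bond=79.3651
(2,1): Delta=0.0000 Bond=79.3651
(2,2): Delta=-0.7365 Bond=214.2857
V0=22.4274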